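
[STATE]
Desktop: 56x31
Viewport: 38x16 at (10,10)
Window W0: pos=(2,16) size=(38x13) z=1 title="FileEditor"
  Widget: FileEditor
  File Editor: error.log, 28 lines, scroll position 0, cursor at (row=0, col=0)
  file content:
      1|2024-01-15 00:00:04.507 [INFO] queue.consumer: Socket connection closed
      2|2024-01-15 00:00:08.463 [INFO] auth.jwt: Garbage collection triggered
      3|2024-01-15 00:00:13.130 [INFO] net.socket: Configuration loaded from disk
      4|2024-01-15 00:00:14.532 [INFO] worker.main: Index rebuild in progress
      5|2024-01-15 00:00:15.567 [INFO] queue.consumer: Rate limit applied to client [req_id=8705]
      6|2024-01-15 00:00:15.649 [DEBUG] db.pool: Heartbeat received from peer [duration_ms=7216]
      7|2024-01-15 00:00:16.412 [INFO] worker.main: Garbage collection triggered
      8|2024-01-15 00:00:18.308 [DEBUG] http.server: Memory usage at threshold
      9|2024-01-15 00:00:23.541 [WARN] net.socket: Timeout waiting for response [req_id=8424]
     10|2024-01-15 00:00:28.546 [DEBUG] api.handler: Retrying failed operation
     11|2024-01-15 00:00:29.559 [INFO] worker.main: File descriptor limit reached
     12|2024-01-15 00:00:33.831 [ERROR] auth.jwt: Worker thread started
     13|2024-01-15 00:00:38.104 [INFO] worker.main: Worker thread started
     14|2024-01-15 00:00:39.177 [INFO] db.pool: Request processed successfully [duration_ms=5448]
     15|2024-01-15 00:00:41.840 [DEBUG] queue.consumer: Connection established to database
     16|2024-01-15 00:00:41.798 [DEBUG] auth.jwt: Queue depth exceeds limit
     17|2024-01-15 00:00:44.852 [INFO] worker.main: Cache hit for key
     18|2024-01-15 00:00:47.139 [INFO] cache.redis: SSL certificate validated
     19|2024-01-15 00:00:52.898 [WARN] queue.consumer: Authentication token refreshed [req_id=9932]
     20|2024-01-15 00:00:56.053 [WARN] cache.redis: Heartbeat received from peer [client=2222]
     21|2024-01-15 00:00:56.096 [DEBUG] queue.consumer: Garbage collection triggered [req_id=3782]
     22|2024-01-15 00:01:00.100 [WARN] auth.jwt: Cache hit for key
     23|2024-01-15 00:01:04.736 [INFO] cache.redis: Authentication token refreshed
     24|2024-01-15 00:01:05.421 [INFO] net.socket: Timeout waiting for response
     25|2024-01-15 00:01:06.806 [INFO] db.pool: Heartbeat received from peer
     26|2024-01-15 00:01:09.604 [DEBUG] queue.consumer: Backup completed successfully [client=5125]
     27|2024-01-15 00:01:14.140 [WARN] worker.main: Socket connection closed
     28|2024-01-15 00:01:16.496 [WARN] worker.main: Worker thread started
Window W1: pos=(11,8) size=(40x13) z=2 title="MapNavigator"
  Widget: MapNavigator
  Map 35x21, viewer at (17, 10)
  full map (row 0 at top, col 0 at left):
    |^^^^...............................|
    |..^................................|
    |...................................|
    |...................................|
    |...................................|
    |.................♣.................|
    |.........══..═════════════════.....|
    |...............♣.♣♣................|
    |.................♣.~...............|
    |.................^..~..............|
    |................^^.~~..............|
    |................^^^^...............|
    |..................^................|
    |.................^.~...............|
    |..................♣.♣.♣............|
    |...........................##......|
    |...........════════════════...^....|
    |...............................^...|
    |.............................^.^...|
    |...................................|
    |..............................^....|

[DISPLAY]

 ┠────────────────────────────────────
 ┃  .........══..═════════════════....
 ┃  ...............♣.♣♣...............
 ┃  .................♣.~..............
 ┃  .................^..~.............
 ┃  ................^@.~~.............
━┃  ................^^^^..............
i┃  ..................^...............
─┃  .................^.~..............
-┃  ..................♣.♣.♣...........
-┗━━━━━━━━━━━━━━━━━━━━━━━━━━━━━━━━━━━━
-15 00:00:13.130 [INFO] net.░┃        
-15 00:00:14.532 [INFO] work░┃        
-15 00:00:15.567 [INFO] queu░┃        
-15 00:00:15.649 [DEBUG] db.░┃        
-15 00:00:16.412 [INFO] work░┃        


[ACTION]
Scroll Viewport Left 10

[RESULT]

           ┠──────────────────────────
           ┃  .........══..═══════════
           ┃  ...............♣.♣♣.....
           ┃  .................♣.~....
           ┃  .................^..~...
           ┃  ................^@.~~...
  ┏━━━━━━━━┃  ................^^^^....
  ┃ FileEdi┃  ..................^.....
  ┠────────┃  .................^.~....
  ┃█024-01-┃  ..................♣.♣.♣.
  ┃2024-01-┗━━━━━━━━━━━━━━━━━━━━━━━━━━
  ┃2024-01-15 00:00:13.130 [INFO] net.
  ┃2024-01-15 00:00:14.532 [INFO] work
  ┃2024-01-15 00:00:15.567 [INFO] queu
  ┃2024-01-15 00:00:15.649 [DEBUG] db.
  ┃2024-01-15 00:00:16.412 [INFO] work


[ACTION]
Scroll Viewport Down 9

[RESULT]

           ┃  ................^@.~~...
  ┏━━━━━━━━┃  ................^^^^....
  ┃ FileEdi┃  ..................^.....
  ┠────────┃  .................^.~....
  ┃█024-01-┃  ..................♣.♣.♣.
  ┃2024-01-┗━━━━━━━━━━━━━━━━━━━━━━━━━━
  ┃2024-01-15 00:00:13.130 [INFO] net.
  ┃2024-01-15 00:00:14.532 [INFO] work
  ┃2024-01-15 00:00:15.567 [INFO] queu
  ┃2024-01-15 00:00:15.649 [DEBUG] db.
  ┃2024-01-15 00:00:16.412 [INFO] work
  ┃2024-01-15 00:00:18.308 [DEBUG] htt
  ┃2024-01-15 00:00:23.541 [WARN] net.
  ┗━━━━━━━━━━━━━━━━━━━━━━━━━━━━━━━━━━━
                                      
                                      


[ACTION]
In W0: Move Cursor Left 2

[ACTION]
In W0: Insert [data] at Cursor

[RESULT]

           ┃  ................^@.~~...
  ┏━━━━━━━━┃  ................^^^^....
  ┃ FileEdi┃  ..................^.....
  ┠────────┃  .................^.~....
  ┃data█024┃  ..................♣.♣.♣.
  ┃2024-01-┗━━━━━━━━━━━━━━━━━━━━━━━━━━
  ┃2024-01-15 00:00:13.130 [INFO] net.
  ┃2024-01-15 00:00:14.532 [INFO] work
  ┃2024-01-15 00:00:15.567 [INFO] queu
  ┃2024-01-15 00:00:15.649 [DEBUG] db.
  ┃2024-01-15 00:00:16.412 [INFO] work
  ┃2024-01-15 00:00:18.308 [DEBUG] htt
  ┃2024-01-15 00:00:23.541 [WARN] net.
  ┗━━━━━━━━━━━━━━━━━━━━━━━━━━━━━━━━━━━
                                      
                                      


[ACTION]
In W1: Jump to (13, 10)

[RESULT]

           ┃      .............@..^^.~
  ┏━━━━━━━━┃      ................^^^^
  ┃ FileEdi┃      ..................^.
  ┠────────┃      .................^.~
  ┃data█024┃      ..................♣.
  ┃2024-01-┗━━━━━━━━━━━━━━━━━━━━━━━━━━
  ┃2024-01-15 00:00:13.130 [INFO] net.
  ┃2024-01-15 00:00:14.532 [INFO] work
  ┃2024-01-15 00:00:15.567 [INFO] queu
  ┃2024-01-15 00:00:15.649 [DEBUG] db.
  ┃2024-01-15 00:00:16.412 [INFO] work
  ┃2024-01-15 00:00:18.308 [DEBUG] htt
  ┃2024-01-15 00:00:23.541 [WARN] net.
  ┗━━━━━━━━━━━━━━━━━━━━━━━━━━━━━━━━━━━
                                      
                                      


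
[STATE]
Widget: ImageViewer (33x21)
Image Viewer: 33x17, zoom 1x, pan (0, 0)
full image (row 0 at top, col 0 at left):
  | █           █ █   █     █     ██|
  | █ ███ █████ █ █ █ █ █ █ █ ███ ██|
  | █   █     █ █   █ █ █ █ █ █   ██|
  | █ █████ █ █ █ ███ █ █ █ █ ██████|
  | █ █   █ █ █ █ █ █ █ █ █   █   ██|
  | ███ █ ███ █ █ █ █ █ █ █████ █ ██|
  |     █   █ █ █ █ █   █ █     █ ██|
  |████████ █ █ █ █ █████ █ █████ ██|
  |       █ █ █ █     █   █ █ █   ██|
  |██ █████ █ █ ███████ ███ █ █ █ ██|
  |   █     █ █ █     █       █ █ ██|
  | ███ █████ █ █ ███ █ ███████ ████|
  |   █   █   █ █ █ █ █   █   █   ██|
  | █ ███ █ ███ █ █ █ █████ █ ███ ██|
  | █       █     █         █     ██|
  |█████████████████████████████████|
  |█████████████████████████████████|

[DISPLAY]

 █           █ █   █     █     ██
 █ ███ █████ █ █ █ █ █ █ █ ███ ██
 █   █     █ █   █ █ █ █ █ █   ██
 █ █████ █ █ █ ███ █ █ █ █ ██████
 █ █   █ █ █ █ █ █ █ █ █   █   ██
 ███ █ ███ █ █ █ █ █ █ █████ █ ██
     █   █ █ █ █ █   █ █     █ ██
████████ █ █ █ █ █████ █ █████ ██
       █ █ █ █     █   █ █ █   ██
██ █████ █ █ ███████ ███ █ █ █ ██
   █     █ █ █     █       █ █ ██
 ███ █████ █ █ ███ █ ███████ ████
   █   █   █ █ █ █ █   █   █   ██
 █ ███ █ ███ █ █ █ █████ █ ███ ██
 █       █     █         █     ██
█████████████████████████████████
█████████████████████████████████
                                 
                                 
                                 
                                 


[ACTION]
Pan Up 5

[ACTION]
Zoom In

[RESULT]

  ██                      ██  ██ 
  ██                      ██  ██ 
  ██  ██████  ██████████  ██  ██ 
  ██  ██████  ██████████  ██  ██ 
  ██      ██          ██  ██     
  ██      ██          ██  ██     
  ██  ██████████  ██  ██  ██  ███
  ██  ██████████  ██  ██  ██  ███
  ██  ██      ██  ██  ██  ██  ██ 
  ██  ██      ██  ██  ██  ██  ██ 
  ██████  ██  ██████  ██  ██  ██ 
  ██████  ██  ██████  ██  ██  ██ 
          ██      ██  ██  ██  ██ 
          ██      ██  ██  ██  ██ 
████████████████  ██  ██  ██  ██ 
████████████████  ██  ██  ██  ██ 
              ██  ██  ██  ██     
              ██  ██  ██  ██     
████  ██████████  ██  ██  ███████
████  ██████████  ██  ██  ███████
      ██          ██  ██  ██     


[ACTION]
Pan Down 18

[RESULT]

████  ██████████  ██  ██  ███████
████  ██████████  ██  ██  ███████
      ██          ██  ██  ██     
      ██          ██  ██  ██     
  ██████  ██████████  ██  ██  ███
  ██████  ██████████  ██  ██  ███
      ██      ██      ██  ██  ██ 
      ██      ██      ██  ██  ██ 
  ██  ██████  ██  ██████  ██  ██ 
  ██  ██████  ██  ██████  ██  ██ 
  ██              ██          ██ 
  ██              ██          ██ 
█████████████████████████████████
█████████████████████████████████
█████████████████████████████████
█████████████████████████████████
                                 
                                 
                                 
                                 
                                 


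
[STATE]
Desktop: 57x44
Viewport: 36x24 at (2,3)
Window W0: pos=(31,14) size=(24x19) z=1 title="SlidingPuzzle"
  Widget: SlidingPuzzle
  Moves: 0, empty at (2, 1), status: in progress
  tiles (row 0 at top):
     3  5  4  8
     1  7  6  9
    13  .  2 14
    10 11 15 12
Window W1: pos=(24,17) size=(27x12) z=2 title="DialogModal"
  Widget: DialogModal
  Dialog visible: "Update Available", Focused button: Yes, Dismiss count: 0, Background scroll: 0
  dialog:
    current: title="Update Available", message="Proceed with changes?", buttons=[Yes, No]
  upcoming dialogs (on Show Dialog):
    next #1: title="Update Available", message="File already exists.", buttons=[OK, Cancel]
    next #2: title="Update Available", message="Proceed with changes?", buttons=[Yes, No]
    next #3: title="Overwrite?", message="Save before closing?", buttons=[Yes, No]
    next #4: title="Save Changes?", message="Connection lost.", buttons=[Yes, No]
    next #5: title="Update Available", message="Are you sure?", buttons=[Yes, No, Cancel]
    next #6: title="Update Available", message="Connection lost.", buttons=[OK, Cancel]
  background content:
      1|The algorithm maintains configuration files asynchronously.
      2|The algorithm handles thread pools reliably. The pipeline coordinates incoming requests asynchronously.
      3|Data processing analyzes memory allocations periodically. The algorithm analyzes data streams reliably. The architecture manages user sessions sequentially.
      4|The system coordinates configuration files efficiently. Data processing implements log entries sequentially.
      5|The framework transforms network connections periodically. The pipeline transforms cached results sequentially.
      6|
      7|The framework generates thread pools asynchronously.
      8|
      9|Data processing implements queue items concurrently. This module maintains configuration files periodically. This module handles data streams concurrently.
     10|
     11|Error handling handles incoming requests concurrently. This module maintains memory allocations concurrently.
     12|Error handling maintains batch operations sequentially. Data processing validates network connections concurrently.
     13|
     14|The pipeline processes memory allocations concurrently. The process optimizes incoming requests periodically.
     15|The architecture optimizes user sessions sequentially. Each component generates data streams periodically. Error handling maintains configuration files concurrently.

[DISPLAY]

                                    
                                    
                                    
                                    
                                    
                                    
                                    
                                    
                                    
                                    
                                    
                             ┏━━━━━━
                             ┃ Slidi
                             ┠──────
                      ┏━━━━━━━━━━━━━
                      ┃ DialogModal 
                      ┠─────────────
                      ┃The algorithm
                      ┃Th┌──────────
                      ┃Da│  Update A
                      ┃Th│Proceed wi
                      ┃Th│     [Yes]
                      ┃  └──────────
                      ┃The framework


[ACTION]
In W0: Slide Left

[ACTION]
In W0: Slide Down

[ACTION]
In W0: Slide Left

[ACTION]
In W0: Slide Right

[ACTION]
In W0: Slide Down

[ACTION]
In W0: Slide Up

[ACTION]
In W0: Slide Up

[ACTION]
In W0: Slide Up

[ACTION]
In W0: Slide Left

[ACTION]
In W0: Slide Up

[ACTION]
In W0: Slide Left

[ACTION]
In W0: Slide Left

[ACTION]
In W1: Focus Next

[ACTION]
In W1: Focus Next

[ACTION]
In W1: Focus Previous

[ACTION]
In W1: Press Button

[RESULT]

                                    
                                    
                                    
                                    
                                    
                                    
                                    
                                    
                                    
                                    
                                    
                             ┏━━━━━━
                             ┃ Slidi
                             ┠──────
                      ┏━━━━━━━━━━━━━
                      ┃ DialogModal 
                      ┠─────────────
                      ┃The algorithm
                      ┃The algorithm
                      ┃Data processi
                      ┃The system co
                      ┃The framework
                      ┃             
                      ┃The framework


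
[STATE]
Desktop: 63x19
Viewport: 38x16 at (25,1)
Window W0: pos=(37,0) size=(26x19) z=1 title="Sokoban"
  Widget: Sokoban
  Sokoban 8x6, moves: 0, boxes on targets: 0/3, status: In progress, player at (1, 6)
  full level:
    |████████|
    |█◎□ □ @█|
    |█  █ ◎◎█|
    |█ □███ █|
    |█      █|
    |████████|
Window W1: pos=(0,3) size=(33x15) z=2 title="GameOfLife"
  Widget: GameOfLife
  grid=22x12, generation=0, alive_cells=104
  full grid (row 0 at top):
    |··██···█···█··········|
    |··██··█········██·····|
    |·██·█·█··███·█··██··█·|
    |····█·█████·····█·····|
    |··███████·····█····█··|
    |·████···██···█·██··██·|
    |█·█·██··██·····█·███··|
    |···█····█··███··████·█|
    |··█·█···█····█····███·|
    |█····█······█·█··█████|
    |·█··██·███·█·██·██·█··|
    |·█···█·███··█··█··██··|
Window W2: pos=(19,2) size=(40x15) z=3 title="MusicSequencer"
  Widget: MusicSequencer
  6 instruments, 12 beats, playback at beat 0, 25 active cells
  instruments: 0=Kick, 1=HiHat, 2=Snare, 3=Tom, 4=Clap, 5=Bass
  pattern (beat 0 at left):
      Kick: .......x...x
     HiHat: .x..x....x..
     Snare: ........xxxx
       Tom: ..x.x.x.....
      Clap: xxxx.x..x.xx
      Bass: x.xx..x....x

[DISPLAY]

            ┃ Sokoban                ┃
━━━━━━━━━━━━━━━━━━━━━━━━━━━━━━━━━┓───┨
cSequencer                       ┃   ┃
─────────────────────────────────┨   ┃
 ▼12345678901                    ┃   ┃
k·······█···█                    ┃   ┃
t·█··█····█··                    ┃   ┃
e········████                    ┃   ┃
m··█·█·█·····                    ┃   ┃
p████·█··█·██                    ┃   ┃
s█·██··█····█                    ┃   ┃
                                 ┃   ┃
                                 ┃   ┃
                                 ┃   ┃
                                 ┃   ┃
━━━━━━━━━━━━━━━━━━━━━━━━━━━━━━━━━┛   ┃


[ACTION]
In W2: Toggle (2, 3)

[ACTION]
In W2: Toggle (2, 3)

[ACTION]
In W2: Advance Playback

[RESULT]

            ┃ Sokoban                ┃
━━━━━━━━━━━━━━━━━━━━━━━━━━━━━━━━━┓───┨
cSequencer                       ┃   ┃
─────────────────────────────────┨   ┃
 0▼2345678901                    ┃   ┃
k·······█···█                    ┃   ┃
t·█··█····█··                    ┃   ┃
e········████                    ┃   ┃
m··█·█·█·····                    ┃   ┃
p████·█··█·██                    ┃   ┃
s█·██··█····█                    ┃   ┃
                                 ┃   ┃
                                 ┃   ┃
                                 ┃   ┃
                                 ┃   ┃
━━━━━━━━━━━━━━━━━━━━━━━━━━━━━━━━━┛   ┃


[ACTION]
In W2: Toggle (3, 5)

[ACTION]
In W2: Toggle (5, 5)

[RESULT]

            ┃ Sokoban                ┃
━━━━━━━━━━━━━━━━━━━━━━━━━━━━━━━━━┓───┨
cSequencer                       ┃   ┃
─────────────────────────────────┨   ┃
 0▼2345678901                    ┃   ┃
k·······█···█                    ┃   ┃
t·█··█····█··                    ┃   ┃
e········████                    ┃   ┃
m··█·███·····                    ┃   ┃
p████·█··█·██                    ┃   ┃
s█·██·██····█                    ┃   ┃
                                 ┃   ┃
                                 ┃   ┃
                                 ┃   ┃
                                 ┃   ┃
━━━━━━━━━━━━━━━━━━━━━━━━━━━━━━━━━┛   ┃


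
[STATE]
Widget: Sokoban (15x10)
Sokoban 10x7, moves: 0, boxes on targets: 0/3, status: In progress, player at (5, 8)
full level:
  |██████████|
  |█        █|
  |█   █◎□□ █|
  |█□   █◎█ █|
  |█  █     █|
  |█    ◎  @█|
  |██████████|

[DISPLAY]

██████████     
█        █     
█   █◎□□ █     
█□   █◎█ █     
█  █     █     
█    ◎  @█     
██████████     
Moves: 0  0/3  
               
               


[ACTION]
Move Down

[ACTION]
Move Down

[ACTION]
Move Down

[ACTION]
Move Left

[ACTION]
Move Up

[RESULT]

██████████     
█        █     
█   █◎□□ █     
█□   █◎█ █     
█  █   @ █     
█    ◎   █     
██████████     
Moves: 2  0/3  
               
               


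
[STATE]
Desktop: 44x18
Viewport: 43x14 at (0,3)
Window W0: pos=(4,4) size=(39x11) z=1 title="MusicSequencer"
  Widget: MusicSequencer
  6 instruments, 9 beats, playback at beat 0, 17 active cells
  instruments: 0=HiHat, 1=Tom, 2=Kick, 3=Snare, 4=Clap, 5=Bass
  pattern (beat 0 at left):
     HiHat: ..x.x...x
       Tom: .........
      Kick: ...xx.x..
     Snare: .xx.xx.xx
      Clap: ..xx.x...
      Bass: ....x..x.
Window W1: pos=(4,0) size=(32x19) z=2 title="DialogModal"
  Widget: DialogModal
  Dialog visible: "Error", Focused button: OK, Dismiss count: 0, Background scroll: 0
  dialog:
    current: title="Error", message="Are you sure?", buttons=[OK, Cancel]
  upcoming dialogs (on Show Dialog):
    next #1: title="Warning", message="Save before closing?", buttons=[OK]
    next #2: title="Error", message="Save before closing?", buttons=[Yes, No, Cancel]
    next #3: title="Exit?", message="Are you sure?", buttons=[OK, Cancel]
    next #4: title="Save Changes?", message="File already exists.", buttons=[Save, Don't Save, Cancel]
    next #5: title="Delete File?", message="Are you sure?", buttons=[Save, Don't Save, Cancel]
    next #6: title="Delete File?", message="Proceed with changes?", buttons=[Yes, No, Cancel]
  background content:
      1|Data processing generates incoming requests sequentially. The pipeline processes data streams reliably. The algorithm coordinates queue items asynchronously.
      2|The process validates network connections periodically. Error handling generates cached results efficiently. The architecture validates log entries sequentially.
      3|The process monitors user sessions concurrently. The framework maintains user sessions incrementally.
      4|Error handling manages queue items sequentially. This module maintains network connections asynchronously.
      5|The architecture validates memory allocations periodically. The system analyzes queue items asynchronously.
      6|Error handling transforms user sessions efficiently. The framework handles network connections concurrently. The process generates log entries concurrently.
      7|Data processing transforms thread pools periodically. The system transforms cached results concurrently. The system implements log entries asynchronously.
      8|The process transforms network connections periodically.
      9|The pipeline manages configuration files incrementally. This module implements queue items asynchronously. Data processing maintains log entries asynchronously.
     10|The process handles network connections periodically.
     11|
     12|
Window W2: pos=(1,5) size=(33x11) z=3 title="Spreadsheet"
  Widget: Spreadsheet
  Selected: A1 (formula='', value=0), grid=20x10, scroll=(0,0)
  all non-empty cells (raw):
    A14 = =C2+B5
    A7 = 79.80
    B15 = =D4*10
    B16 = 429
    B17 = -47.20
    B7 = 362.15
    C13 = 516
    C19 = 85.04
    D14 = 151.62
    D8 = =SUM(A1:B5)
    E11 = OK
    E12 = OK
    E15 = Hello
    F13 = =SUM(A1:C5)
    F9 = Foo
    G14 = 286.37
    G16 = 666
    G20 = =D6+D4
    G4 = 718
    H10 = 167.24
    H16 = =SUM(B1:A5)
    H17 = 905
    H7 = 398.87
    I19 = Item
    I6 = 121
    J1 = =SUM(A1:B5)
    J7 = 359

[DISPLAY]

    ┃Data processing generates inco┃       
    ┃The process validates network ┃━━━━━━┓
 ┏━━━━━━━━━━━━━━━━━━━━━━━━━━━━━━━┓s┃      ┃
 ┃ Spreadsheet                   ┃i┃──────┨
 ┠───────────────────────────────┨m┃      ┃
 ┃A1:                            ┃r┃      ┃
 ┃       A       B       C       ┃r┃      ┃
 ┃-------------------------------┃k┃      ┃
 ┃  1      [0]       0       0   ┃a┃      ┃
 ┃  2        0       0       0   ┃o┃      ┃
 ┃  3        0       0       0   ┃ ┃      ┃
 ┃  4        0       0       0   ┃ ┃━━━━━━┛
 ┗━━━━━━━━━━━━━━━━━━━━━━━━━━━━━━━┛ ┃       
    ┃                              ┃       


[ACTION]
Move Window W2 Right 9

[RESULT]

    ┃Data processing generates inco┃       
    ┃The process validates network ┃━━━━━━┓
    ┃The p┏━━━━━━━━━━━━━━━━━━━━━━━━━━━━━━━┓
    ┃Error┃ Spreadsheet                   ┃
    ┃The a┠───────────────────────────────┨
    ┃Error┃A1:                            ┃
    ┃Data ┃       A       B       C       ┃
    ┃The p┃-------------------------------┃
    ┃The p┃  1      [0]       0       0   ┃
    ┃The p┃  2        0       0       0   ┃
    ┃     ┃  3        0       0       0   ┃
    ┃     ┃  4        0       0       0   ┃
    ┃     ┗━━━━━━━━━━━━━━━━━━━━━━━━━━━━━━━┛
    ┃                              ┃       


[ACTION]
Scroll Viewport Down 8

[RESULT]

    ┃The process validates network ┃━━━━━━┓
    ┃The p┏━━━━━━━━━━━━━━━━━━━━━━━━━━━━━━━┓
    ┃Error┃ Spreadsheet                   ┃
    ┃The a┠───────────────────────────────┨
    ┃Error┃A1:                            ┃
    ┃Data ┃       A       B       C       ┃
    ┃The p┃-------------------------------┃
    ┃The p┃  1      [0]       0       0   ┃
    ┃The p┃  2        0       0       0   ┃
    ┃     ┃  3        0       0       0   ┃
    ┃     ┃  4        0       0       0   ┃
    ┃     ┗━━━━━━━━━━━━━━━━━━━━━━━━━━━━━━━┛
    ┃                              ┃       
    ┃                              ┃       


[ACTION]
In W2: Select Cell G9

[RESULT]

    ┃The process validates network ┃━━━━━━┓
    ┃The p┏━━━━━━━━━━━━━━━━━━━━━━━━━━━━━━━┓
    ┃Error┃ Spreadsheet                   ┃
    ┃The a┠───────────────────────────────┨
    ┃Error┃G9:                            ┃
    ┃Data ┃       A       B       C       ┃
    ┃The p┃-------------------------------┃
    ┃The p┃  1        0       0       0   ┃
    ┃The p┃  2        0       0       0   ┃
    ┃     ┃  3        0       0       0   ┃
    ┃     ┃  4        0       0       0   ┃
    ┃     ┗━━━━━━━━━━━━━━━━━━━━━━━━━━━━━━━┛
    ┃                              ┃       
    ┃                              ┃       


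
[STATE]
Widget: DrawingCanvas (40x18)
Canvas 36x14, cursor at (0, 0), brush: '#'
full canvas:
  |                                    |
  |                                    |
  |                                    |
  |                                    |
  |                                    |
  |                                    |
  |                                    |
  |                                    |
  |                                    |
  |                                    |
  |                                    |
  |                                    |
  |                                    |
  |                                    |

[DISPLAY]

+                                       
                                        
                                        
                                        
                                        
                                        
                                        
                                        
                                        
                                        
                                        
                                        
                                        
                                        
                                        
                                        
                                        
                                        


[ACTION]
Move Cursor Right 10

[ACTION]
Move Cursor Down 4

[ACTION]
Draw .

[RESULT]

                                        
                                        
                                        
                                        
          .                             
                                        
                                        
                                        
                                        
                                        
                                        
                                        
                                        
                                        
                                        
                                        
                                        
                                        


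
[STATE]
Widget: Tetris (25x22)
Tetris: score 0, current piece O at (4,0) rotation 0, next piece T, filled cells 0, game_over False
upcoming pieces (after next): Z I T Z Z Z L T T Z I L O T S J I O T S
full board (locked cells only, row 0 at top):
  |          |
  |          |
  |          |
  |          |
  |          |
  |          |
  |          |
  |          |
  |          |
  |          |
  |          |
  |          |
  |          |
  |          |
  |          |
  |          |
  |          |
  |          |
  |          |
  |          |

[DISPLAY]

    ▓▓    │Next:         
    ▓▓    │ ▒            
          │▒▒▒           
          │              
          │              
          │              
          │Score:        
          │0             
          │              
          │              
          │              
          │              
          │              
          │              
          │              
          │              
          │              
          │              
          │              
          │              
          │              
          │              


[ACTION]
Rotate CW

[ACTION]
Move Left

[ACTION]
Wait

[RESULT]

          │Next:         
   ▓▓     │ ▒            
   ▓▓     │▒▒▒           
          │              
          │              
          │              
          │Score:        
          │0             
          │              
          │              
          │              
          │              
          │              
          │              
          │              
          │              
          │              
          │              
          │              
          │              
          │              
          │              


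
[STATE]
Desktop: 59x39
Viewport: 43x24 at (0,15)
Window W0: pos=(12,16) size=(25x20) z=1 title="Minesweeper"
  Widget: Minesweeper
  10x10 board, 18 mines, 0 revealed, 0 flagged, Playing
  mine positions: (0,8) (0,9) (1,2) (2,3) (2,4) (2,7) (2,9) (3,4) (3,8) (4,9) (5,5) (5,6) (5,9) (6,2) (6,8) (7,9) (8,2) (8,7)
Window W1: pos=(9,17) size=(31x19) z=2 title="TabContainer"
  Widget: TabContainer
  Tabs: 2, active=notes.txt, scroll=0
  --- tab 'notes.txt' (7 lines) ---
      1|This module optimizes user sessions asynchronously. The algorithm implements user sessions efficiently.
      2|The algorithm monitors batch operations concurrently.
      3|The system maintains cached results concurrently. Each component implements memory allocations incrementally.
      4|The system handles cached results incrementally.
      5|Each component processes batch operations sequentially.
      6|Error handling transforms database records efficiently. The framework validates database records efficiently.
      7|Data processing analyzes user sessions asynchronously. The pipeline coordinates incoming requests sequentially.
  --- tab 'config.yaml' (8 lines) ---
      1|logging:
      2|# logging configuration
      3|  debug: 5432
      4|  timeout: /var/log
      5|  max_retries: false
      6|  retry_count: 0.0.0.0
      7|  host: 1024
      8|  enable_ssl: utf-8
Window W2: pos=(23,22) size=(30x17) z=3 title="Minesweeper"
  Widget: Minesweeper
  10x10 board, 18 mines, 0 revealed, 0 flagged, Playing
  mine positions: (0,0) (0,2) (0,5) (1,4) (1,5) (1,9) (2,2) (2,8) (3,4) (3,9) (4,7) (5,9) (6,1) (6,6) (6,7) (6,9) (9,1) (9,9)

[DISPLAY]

                                           
            ┏━━━━━━━━━━━━━━━━━━━━━━━┓      
         ┏━━━━━━━━━━━━━━━━━━━━━━━━━━━━━┓   
         ┃ TabContainer                ┃   
         ┠─────────────────────────────┨   
         ┃[notes.txt]│ config.yaml     ┃   
         ┃─────────────────────────────┃   
         ┃This module o┏━━━━━━━━━━━━━━━━━━━
         ┃The algorithm┃ Minesweeper       
         ┃The system ma┠───────────────────
         ┃The system ha┃■■■■■■■■■■         
         ┃Each componen┃■■■■■■■■■■         
         ┃Error handlin┃■■■■■■■■■■         
         ┃Data processi┃■■■■■■■■■■         
         ┃             ┃■■■■■■■■■■         
         ┃             ┃■■■■■■■■■■         
         ┃             ┃■■■■■■■■■■         
         ┃             ┃■■■■■■■■■■         
         ┃             ┃■■■■■■■■■■         
         ┃             ┃■■■■■■■■■■         
         ┗━━━━━━━━━━━━━┃                   
                       ┃                   
                       ┃                   
                       ┗━━━━━━━━━━━━━━━━━━━


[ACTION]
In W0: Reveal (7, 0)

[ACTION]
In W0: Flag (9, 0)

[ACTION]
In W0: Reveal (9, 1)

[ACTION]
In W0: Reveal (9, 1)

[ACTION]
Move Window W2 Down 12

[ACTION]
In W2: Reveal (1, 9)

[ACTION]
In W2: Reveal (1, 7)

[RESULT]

                                           
            ┏━━━━━━━━━━━━━━━━━━━━━━━┓      
         ┏━━━━━━━━━━━━━━━━━━━━━━━━━━━━━┓   
         ┃ TabContainer                ┃   
         ┠─────────────────────────────┨   
         ┃[notes.txt]│ config.yaml     ┃   
         ┃─────────────────────────────┃   
         ┃This module o┏━━━━━━━━━━━━━━━━━━━
         ┃The algorithm┃ Minesweeper       
         ┃The system ma┠───────────────────
         ┃The system ha┃✹■✹■■✹■■■■         
         ┃Each componen┃■■■■✹✹■■■✹         
         ┃Error handlin┃■■✹■■■■■✹■         
         ┃Data processi┃■■■■✹■■■■✹         
         ┃             ┃■■■■■■■✹■■         
         ┃             ┃■■■■■■■■■✹         
         ┃             ┃■✹■■■■✹✹■✹         
         ┃             ┃■■■■■■■■■■         
         ┃             ┃■■■■■■■■■■         
         ┃             ┃■✹■■■■■■■✹         
         ┗━━━━━━━━━━━━━┃                   
                       ┃                   
                       ┃                   
                       ┗━━━━━━━━━━━━━━━━━━━


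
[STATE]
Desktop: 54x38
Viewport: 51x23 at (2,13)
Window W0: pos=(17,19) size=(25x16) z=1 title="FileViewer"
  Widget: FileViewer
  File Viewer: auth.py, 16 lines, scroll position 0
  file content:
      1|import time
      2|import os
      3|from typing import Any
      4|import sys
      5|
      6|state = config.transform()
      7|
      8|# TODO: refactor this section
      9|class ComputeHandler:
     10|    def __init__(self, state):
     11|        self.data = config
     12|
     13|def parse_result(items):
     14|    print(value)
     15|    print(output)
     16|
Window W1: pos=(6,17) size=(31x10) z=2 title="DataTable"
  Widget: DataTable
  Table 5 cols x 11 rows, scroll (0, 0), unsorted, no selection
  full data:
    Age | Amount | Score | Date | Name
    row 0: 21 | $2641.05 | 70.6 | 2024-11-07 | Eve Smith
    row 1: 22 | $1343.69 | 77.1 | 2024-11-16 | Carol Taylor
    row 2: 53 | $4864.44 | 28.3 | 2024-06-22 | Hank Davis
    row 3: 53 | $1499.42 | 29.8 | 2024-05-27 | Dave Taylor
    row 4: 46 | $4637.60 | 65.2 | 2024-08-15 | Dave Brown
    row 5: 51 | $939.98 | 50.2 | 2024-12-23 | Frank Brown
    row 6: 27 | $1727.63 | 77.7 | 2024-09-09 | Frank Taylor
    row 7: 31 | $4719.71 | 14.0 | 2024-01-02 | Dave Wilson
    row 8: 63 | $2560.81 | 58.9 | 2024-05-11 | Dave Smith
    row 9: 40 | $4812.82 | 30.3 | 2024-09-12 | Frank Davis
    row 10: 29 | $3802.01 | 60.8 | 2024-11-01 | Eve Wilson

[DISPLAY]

                                                   
                                                   
                                                   
                                                   
    ┏━━━━━━━━━━━━━━━━━━━━━━━━━━━━━┓                
    ┃ DataTable                   ┃                
    ┠─────────────────────────────┨━━━━┓           
    ┃Age│Amount  │Score│Date      ┃    ┃           
    ┃───┼────────┼─────┼──────────┃────┨           
    ┃21 │$2641.05│70.6 │2024-11-07┃   ▲┃           
    ┃22 │$1343.69│77.1 │2024-11-16┃   █┃           
    ┃53 │$4864.44│28.3 │2024-06-22┃Any░┃           
    ┃53 │$1499.42│29.8 │2024-05-27┃   ░┃           
    ┗━━━━━━━━━━━━━━━━━━━━━━━━━━━━━┛   ░┃           
               ┃state = config.transfo░┃           
               ┃                      ░┃           
               ┃# TODO: refactor this ░┃           
               ┃class ComputeHandler: ░┃           
               ┃    def __init__(self,░┃           
               ┃        self.data = co░┃           
               ┃                      ▼┃           
               ┗━━━━━━━━━━━━━━━━━━━━━━━┛           
                                                   


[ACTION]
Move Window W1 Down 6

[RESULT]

                                                   
                                                   
                                                   
                                                   
                                                   
                                                   
               ┏━━━━━━━━━━━━━━━━━━━━━━━┓           
               ┃ FileViewer            ┃           
               ┠───────────────────────┨           
               ┃import time           ▲┃           
    ┏━━━━━━━━━━━━━━━━━━━━━━━━━━━━━┓   █┃           
    ┃ DataTable                   ┃Any░┃           
    ┠─────────────────────────────┨   ░┃           
    ┃Age│Amount  │Score│Date      ┃   ░┃           
    ┃───┼────────┼─────┼──────────┃sfo░┃           
    ┃21 │$2641.05│70.6 │2024-11-07┃   ░┃           
    ┃22 │$1343.69│77.1 │2024-11-16┃is ░┃           
    ┃53 │$4864.44│28.3 │2024-06-22┃r: ░┃           
    ┃53 │$1499.42│29.8 │2024-05-27┃lf,░┃           
    ┗━━━━━━━━━━━━━━━━━━━━━━━━━━━━━┛ co░┃           
               ┃                      ▼┃           
               ┗━━━━━━━━━━━━━━━━━━━━━━━┛           
                                                   


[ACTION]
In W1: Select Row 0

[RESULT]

                                                   
                                                   
                                                   
                                                   
                                                   
                                                   
               ┏━━━━━━━━━━━━━━━━━━━━━━━┓           
               ┃ FileViewer            ┃           
               ┠───────────────────────┨           
               ┃import time           ▲┃           
    ┏━━━━━━━━━━━━━━━━━━━━━━━━━━━━━┓   █┃           
    ┃ DataTable                   ┃Any░┃           
    ┠─────────────────────────────┨   ░┃           
    ┃Age│Amount  │Score│Date      ┃   ░┃           
    ┃───┼────────┼─────┼──────────┃sfo░┃           
    ┃>1 │$2641.05│70.6 │2024-11-07┃   ░┃           
    ┃22 │$1343.69│77.1 │2024-11-16┃is ░┃           
    ┃53 │$4864.44│28.3 │2024-06-22┃r: ░┃           
    ┃53 │$1499.42│29.8 │2024-05-27┃lf,░┃           
    ┗━━━━━━━━━━━━━━━━━━━━━━━━━━━━━┛ co░┃           
               ┃                      ▼┃           
               ┗━━━━━━━━━━━━━━━━━━━━━━━┛           
                                                   


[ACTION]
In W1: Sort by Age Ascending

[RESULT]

                                                   
                                                   
                                                   
                                                   
                                                   
                                                   
               ┏━━━━━━━━━━━━━━━━━━━━━━━┓           
               ┃ FileViewer            ┃           
               ┠───────────────────────┨           
               ┃import time           ▲┃           
    ┏━━━━━━━━━━━━━━━━━━━━━━━━━━━━━┓   █┃           
    ┃ DataTable                   ┃Any░┃           
    ┠─────────────────────────────┨   ░┃           
    ┃Ag▲│Amount  │Score│Date      ┃   ░┃           
    ┃───┼────────┼─────┼──────────┃sfo░┃           
    ┃>1 │$2641.05│70.6 │2024-11-07┃   ░┃           
    ┃22 │$1343.69│77.1 │2024-11-16┃is ░┃           
    ┃27 │$1727.63│77.7 │2024-09-09┃r: ░┃           
    ┃29 │$3802.01│60.8 │2024-11-01┃lf,░┃           
    ┗━━━━━━━━━━━━━━━━━━━━━━━━━━━━━┛ co░┃           
               ┃                      ▼┃           
               ┗━━━━━━━━━━━━━━━━━━━━━━━┛           
                                                   


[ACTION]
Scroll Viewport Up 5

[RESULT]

                                                   
                                                   
                                                   
                                                   
                                                   
                                                   
                                                   
                                                   
                                                   
                                                   
                                                   
               ┏━━━━━━━━━━━━━━━━━━━━━━━┓           
               ┃ FileViewer            ┃           
               ┠───────────────────────┨           
               ┃import time           ▲┃           
    ┏━━━━━━━━━━━━━━━━━━━━━━━━━━━━━┓   █┃           
    ┃ DataTable                   ┃Any░┃           
    ┠─────────────────────────────┨   ░┃           
    ┃Ag▲│Amount  │Score│Date      ┃   ░┃           
    ┃───┼────────┼─────┼──────────┃sfo░┃           
    ┃>1 │$2641.05│70.6 │2024-11-07┃   ░┃           
    ┃22 │$1343.69│77.1 │2024-11-16┃is ░┃           
    ┃27 │$1727.63│77.7 │2024-09-09┃r: ░┃           
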